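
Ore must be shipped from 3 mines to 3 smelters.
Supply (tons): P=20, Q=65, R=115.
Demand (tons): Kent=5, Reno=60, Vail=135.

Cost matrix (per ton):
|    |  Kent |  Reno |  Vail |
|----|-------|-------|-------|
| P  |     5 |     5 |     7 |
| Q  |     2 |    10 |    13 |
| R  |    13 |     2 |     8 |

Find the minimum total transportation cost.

1490

Optimal allocation:
  P–Vail: 20 × 7 = 140
  Q–Kent: 5 × 2 = 10
  Q–Vail: 60 × 13 = 780
  R–Reno: 60 × 2 = 120
  R–Vail: 55 × 8 = 440
Total = 140 + 10 + 780 + 120 + 440 = 1490.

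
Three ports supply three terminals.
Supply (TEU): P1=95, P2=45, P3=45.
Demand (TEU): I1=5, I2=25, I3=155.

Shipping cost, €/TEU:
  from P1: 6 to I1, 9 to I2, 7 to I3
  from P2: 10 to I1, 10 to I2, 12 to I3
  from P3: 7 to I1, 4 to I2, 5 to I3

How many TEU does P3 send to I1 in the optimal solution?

The minimum-cost plan:
  P1->I3: 95 × €7 = €665
  P2->I1: 5 × €10 = €50
  P2->I2: 25 × €10 = €250
  P2->I3: 15 × €12 = €180
  P3->I3: 45 × €5 = €225
Total cost = €1370.
The route P3→I1 is not used.

0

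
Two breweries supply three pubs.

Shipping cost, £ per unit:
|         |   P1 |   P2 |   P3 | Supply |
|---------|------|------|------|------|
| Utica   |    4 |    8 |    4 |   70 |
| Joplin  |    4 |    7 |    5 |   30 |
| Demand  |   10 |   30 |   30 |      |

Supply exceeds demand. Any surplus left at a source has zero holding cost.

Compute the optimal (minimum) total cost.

One minimum-cost allocation:
  Utica→P1: 10 × £4 = £40
  Utica→P3: 30 × £4 = £120
  Joplin→P2: 30 × £7 = £210
Total = 40 + 120 + 210 = £370.
(Supply check: Utica ships 40; Joplin ships 30.)

370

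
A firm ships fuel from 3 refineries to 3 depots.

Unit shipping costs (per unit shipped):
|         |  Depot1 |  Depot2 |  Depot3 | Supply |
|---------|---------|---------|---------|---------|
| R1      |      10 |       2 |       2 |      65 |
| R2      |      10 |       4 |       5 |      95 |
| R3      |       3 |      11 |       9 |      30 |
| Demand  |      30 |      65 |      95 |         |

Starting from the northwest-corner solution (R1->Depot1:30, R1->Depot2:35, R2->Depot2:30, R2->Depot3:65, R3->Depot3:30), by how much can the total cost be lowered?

Current plan cost = 30·10 + 35·2 + 30·4 + 65·5 + 30·9 = 1085.
Optimal plan:
  R1->Depot3: 65 kL
  R2->Depot2: 65 kL
  R2->Depot3: 30 kL
  R3->Depot1: 30 kL
Optimal cost = 630.
Saving = 1085 − 630 = 455.

455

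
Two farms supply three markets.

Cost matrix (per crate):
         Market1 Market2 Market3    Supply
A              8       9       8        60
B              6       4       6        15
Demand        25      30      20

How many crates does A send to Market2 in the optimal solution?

15

The minimum-cost plan:
  A–Market1: 25 × 8 = 200
  A–Market2: 15 × 9 = 135
  A–Market3: 20 × 8 = 160
  B–Market2: 15 × 4 = 60
Total cost = 555.
So A→Market2 carries 15 crates.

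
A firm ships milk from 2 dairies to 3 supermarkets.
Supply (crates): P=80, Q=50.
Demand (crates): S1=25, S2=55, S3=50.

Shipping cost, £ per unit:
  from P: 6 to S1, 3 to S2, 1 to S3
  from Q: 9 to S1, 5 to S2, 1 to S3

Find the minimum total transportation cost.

365

One minimum-cost allocation:
  P→S1: 25 × £6 = £150
  P→S2: 55 × £3 = £165
  Q→S3: 50 × £1 = £50
Total = 150 + 165 + 50 = £365.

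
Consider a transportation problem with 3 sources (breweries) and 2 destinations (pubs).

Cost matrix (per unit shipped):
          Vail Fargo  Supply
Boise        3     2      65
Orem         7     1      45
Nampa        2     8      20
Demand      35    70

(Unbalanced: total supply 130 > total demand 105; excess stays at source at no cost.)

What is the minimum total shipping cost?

A cheapest plan:
  Boise to Vail: 15 × 3 = 45
  Boise to Fargo: 25 × 2 = 50
  Orem to Fargo: 45 × 1 = 45
  Nampa to Vail: 20 × 2 = 40
Total = 45 + 50 + 45 + 40 = 180.

180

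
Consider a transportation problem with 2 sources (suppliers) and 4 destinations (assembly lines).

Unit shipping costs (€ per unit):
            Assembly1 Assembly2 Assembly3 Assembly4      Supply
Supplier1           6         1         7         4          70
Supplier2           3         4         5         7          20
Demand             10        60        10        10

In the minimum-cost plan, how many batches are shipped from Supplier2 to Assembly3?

10

Solving gives:
  Supplier1->Assembly2: 60 × €1 = €60
  Supplier1->Assembly4: 10 × €4 = €40
  Supplier2->Assembly1: 10 × €3 = €30
  Supplier2->Assembly3: 10 × €5 = €50
Total cost = €180.
So Supplier2→Assembly3 carries 10 batches.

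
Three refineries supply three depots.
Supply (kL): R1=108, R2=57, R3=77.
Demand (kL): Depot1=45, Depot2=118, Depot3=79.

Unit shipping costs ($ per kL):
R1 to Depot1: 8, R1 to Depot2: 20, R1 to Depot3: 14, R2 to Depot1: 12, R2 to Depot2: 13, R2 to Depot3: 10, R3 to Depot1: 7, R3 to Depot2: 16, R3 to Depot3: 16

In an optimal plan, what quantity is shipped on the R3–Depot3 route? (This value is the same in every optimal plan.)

0

Solving gives:
  R1 to Depot1: 29 × $8 = $232
  R1 to Depot3: 79 × $14 = $1106
  R2 to Depot2: 57 × $13 = $741
  R3 to Depot1: 16 × $7 = $112
  R3 to Depot2: 61 × $16 = $976
Total cost = $3167.
The route R3→Depot3 is not used.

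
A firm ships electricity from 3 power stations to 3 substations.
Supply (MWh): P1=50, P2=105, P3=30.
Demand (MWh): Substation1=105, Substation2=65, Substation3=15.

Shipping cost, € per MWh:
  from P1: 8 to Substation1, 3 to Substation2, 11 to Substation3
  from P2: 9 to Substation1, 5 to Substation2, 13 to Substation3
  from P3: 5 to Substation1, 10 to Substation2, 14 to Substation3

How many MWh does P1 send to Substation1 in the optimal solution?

Optimal shipments:
  P1 to Substation2: 35 MWh
  P1 to Substation3: 15 MWh
  P2 to Substation1: 75 MWh
  P2 to Substation2: 30 MWh
  P3 to Substation1: 30 MWh
Total cost = €1245.
The route P1→Substation1 is not used.

0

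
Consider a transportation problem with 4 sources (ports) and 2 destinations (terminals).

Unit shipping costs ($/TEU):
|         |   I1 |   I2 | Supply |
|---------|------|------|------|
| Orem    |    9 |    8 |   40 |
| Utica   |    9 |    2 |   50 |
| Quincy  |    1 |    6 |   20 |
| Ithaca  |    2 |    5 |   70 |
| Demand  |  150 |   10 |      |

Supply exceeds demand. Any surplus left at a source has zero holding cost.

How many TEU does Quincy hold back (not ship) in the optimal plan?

Minimum-cost shipments:
  Orem->I1: 20 TEU
  Utica->I1: 40 TEU
  Utica->I2: 10 TEU
  Quincy->I1: 20 TEU
  Ithaca->I1: 70 TEU
Total cost = $720.
Quincy ships 20 of its 20, leaving 0.

0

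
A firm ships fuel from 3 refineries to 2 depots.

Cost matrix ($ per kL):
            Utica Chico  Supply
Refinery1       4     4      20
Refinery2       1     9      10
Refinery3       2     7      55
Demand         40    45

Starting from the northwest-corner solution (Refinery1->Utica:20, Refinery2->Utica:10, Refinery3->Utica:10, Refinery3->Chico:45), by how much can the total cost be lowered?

100

Current plan cost = 20·4 + 10·1 + 10·2 + 45·7 = $425.
Optimal plan:
  Refinery1→Chico: 20 × $4 = $80
  Refinery2→Utica: 10 × $1 = $10
  Refinery3→Utica: 30 × $2 = $60
  Refinery3→Chico: 25 × $7 = $175
Optimal cost = $325.
Saving = 425 − 325 = $100.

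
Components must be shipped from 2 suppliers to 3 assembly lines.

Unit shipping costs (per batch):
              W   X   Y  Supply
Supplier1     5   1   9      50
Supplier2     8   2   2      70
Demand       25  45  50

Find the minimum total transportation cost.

290

A cheapest plan:
  Supplier1 to W: 25 × 5 = 125
  Supplier1 to X: 25 × 1 = 25
  Supplier2 to X: 20 × 2 = 40
  Supplier2 to Y: 50 × 2 = 100
Total = 125 + 25 + 40 + 100 = 290.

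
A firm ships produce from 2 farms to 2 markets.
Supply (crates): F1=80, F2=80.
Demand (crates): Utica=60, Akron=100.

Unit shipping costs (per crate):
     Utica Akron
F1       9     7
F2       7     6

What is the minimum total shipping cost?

1100

An optimal shipping plan:
  F1->Akron: 80 × 7 = 560
  F2->Utica: 60 × 7 = 420
  F2->Akron: 20 × 6 = 120
Total = 560 + 420 + 120 = 1100.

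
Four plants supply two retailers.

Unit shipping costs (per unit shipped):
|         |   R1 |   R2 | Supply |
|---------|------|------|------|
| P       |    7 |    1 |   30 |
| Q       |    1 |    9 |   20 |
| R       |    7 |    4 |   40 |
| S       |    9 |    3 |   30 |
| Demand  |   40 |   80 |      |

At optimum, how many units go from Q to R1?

Solving gives:
  P->R2: 30 × 1 = 30
  Q->R1: 20 × 1 = 20
  R->R1: 20 × 7 = 140
  R->R2: 20 × 4 = 80
  S->R2: 30 × 3 = 90
Total cost = 360.
So Q→R1 carries 20 units.

20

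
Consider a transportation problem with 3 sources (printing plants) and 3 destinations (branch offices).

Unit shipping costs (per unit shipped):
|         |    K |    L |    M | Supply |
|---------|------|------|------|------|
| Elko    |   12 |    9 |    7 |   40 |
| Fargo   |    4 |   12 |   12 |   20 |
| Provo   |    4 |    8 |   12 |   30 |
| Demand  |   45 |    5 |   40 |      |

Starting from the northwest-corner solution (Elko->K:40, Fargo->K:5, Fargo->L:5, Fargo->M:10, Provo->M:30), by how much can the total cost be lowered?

Current plan cost = 40·12 + 5·4 + 5·12 + 10·12 + 30·12 = 1040.
Optimal plan:
  Elko–M: 40 × 7 = 280
  Fargo–K: 20 × 4 = 80
  Provo–K: 25 × 4 = 100
  Provo–L: 5 × 8 = 40
Optimal cost = 500.
Saving = 1040 − 500 = 540.

540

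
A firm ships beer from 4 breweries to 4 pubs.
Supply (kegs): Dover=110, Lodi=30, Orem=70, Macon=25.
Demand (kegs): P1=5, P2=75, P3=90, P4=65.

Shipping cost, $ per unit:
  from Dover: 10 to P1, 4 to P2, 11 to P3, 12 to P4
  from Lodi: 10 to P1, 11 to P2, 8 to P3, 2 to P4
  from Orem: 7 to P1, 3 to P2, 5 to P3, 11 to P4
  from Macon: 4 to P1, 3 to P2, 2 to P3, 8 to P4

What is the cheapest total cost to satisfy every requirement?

1190

A cheapest plan:
  Dover->P2: 75 × $4 = $300
  Dover->P4: 35 × $12 = $420
  Lodi->P4: 30 × $2 = $60
  Orem->P1: 5 × $7 = $35
  Orem->P3: 65 × $5 = $325
  Macon->P3: 25 × $2 = $50
Total = 300 + 420 + 60 + 35 + 325 + 50 = $1190.
(Supply check: Dover ships 110; Lodi ships 30; Orem ships 70; Macon ships 25.)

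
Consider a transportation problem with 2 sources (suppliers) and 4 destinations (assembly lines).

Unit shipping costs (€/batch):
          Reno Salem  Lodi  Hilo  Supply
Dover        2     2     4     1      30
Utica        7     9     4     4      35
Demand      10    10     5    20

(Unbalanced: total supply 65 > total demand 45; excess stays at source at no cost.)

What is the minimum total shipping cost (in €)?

A cheapest plan:
  Dover–Reno: 10 × €2 = €20
  Dover–Salem: 10 × €2 = €20
  Dover–Hilo: 10 × €1 = €10
  Utica–Lodi: 5 × €4 = €20
  Utica–Hilo: 10 × €4 = €40
Total = 20 + 20 + 10 + 20 + 40 = €110.

110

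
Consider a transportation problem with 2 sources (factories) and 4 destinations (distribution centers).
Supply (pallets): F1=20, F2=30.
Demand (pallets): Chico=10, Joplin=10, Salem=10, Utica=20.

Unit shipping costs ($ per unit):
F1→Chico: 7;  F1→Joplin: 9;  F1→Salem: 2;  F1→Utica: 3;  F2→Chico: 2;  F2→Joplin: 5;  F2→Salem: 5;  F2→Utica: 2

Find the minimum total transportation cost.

A cheapest plan:
  F1→Salem: 10 × $2 = $20
  F1→Utica: 10 × $3 = $30
  F2→Chico: 10 × $2 = $20
  F2→Joplin: 10 × $5 = $50
  F2→Utica: 10 × $2 = $20
Total = 20 + 30 + 20 + 50 + 20 = $140.
(Supply check: F1 ships 20; F2 ships 30.)

140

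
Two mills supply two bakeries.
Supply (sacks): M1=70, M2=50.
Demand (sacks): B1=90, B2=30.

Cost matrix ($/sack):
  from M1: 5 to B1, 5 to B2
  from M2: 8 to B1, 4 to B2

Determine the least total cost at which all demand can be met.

630

One minimum-cost allocation:
  M1–B1: 70 × $5 = $350
  M2–B1: 20 × $8 = $160
  M2–B2: 30 × $4 = $120
Total = 350 + 160 + 120 = $630.
(Supply check: M1 ships 70; M2 ships 50.)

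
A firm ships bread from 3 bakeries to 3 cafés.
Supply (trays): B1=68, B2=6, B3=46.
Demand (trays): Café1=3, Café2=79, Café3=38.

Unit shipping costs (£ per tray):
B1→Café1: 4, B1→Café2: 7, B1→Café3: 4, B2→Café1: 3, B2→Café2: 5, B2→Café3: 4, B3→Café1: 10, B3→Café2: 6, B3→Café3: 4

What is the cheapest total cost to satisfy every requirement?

Optimal allocation:
  B1→Café1: 3 × £4 = £12
  B1→Café2: 27 × £7 = £189
  B1→Café3: 38 × £4 = £152
  B2→Café2: 6 × £5 = £30
  B3→Café2: 46 × £6 = £276
Total = 12 + 189 + 152 + 30 + 276 = £659.

659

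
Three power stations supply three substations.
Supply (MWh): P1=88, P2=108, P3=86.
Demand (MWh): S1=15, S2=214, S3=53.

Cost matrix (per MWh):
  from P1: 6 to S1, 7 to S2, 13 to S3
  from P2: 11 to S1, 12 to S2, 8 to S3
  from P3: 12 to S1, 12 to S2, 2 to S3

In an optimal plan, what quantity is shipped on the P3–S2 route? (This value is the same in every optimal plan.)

Solving gives:
  P1–S2: 88 MWh
  P2–S1: 15 MWh
  P2–S2: 93 MWh
  P3–S2: 33 MWh
  P3–S3: 53 MWh
Total cost = 2399.
So P3→S2 carries 33 MWh.

33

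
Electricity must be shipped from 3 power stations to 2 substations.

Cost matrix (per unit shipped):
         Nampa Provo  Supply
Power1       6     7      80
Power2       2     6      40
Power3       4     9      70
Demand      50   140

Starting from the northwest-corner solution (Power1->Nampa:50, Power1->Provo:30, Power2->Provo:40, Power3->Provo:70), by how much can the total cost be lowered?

200

Current plan cost = 50·6 + 30·7 + 40·6 + 70·9 = 1380.
Optimal plan:
  Power1–Provo: 80 × 7 = 560
  Power2–Provo: 40 × 6 = 240
  Power3–Nampa: 50 × 4 = 200
  Power3–Provo: 20 × 9 = 180
Optimal cost = 1180.
Saving = 1380 − 1180 = 200.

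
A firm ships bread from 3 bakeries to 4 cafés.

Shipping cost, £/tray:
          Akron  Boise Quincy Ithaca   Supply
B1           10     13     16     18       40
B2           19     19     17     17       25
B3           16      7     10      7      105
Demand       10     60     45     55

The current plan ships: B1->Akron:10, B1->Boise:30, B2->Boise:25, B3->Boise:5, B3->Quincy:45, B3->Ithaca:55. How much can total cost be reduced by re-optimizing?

Current plan cost = 10·10 + 30·13 + 25·19 + 5·7 + 45·10 + 55·7 = £1835.
Optimal plan:
  B1–Akron: 10 × £10 = £100
  B1–Boise: 30 × £13 = £390
  B2–Quincy: 25 × £17 = £425
  B3–Boise: 30 × £7 = £210
  B3–Quincy: 20 × £10 = £200
  B3–Ithaca: 55 × £7 = £385
Optimal cost = £1710.
Saving = 1835 − 1710 = £125.

125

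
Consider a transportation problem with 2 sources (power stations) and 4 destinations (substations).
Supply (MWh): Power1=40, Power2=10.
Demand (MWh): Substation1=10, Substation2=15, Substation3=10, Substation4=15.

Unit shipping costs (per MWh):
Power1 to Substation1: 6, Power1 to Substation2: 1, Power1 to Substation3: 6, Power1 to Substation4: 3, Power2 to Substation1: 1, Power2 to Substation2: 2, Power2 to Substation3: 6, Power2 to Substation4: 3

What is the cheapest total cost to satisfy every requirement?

A cheapest plan:
  Power1–Substation2: 15 × 1 = 15
  Power1–Substation3: 10 × 6 = 60
  Power1–Substation4: 15 × 3 = 45
  Power2–Substation1: 10 × 1 = 10
Total = 15 + 60 + 45 + 10 = 130.

130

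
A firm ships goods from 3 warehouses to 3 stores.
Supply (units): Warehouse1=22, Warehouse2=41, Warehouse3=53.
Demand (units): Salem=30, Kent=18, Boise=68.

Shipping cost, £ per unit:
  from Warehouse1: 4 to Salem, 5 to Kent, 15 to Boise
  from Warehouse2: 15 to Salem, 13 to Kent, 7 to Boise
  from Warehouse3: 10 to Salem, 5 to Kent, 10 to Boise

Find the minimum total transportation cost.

815

One minimum-cost allocation:
  Warehouse1->Salem: 22 × £4 = £88
  Warehouse2->Boise: 41 × £7 = £287
  Warehouse3->Salem: 8 × £10 = £80
  Warehouse3->Kent: 18 × £5 = £90
  Warehouse3->Boise: 27 × £10 = £270
Total = 88 + 287 + 80 + 90 + 270 = £815.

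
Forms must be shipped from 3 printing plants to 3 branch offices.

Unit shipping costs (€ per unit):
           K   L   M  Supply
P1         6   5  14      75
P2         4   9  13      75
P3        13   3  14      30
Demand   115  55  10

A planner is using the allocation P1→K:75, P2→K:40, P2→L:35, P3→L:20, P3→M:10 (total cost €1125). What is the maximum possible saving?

Current plan cost = 75·6 + 40·4 + 35·9 + 20·3 + 10·14 = €1125.
Optimal plan:
  P1 to K: 40 × €6 = €240
  P1 to L: 25 × €5 = €125
  P1 to M: 10 × €14 = €140
  P2 to K: 75 × €4 = €300
  P3 to L: 30 × €3 = €90
Optimal cost = €895.
Saving = 1125 − 895 = €230.

230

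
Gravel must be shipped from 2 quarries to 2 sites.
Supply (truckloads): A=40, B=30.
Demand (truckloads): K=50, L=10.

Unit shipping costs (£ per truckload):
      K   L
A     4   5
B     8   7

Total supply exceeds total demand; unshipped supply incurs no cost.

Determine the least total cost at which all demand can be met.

310

A cheapest plan:
  A–K: 40 truckloads
  B–K: 10 truckloads
  B–L: 10 truckloads
Total cost = £310.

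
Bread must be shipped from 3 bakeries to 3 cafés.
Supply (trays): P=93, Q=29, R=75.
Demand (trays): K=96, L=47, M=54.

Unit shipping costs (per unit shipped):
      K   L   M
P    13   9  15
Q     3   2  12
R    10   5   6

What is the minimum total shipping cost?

One minimum-cost allocation:
  P->K: 67 trays
  P->L: 26 trays
  Q->K: 29 trays
  R->L: 21 trays
  R->M: 54 trays
Total cost = 1621.
(Supply check: P ships 93; Q ships 29; R ships 75.)

1621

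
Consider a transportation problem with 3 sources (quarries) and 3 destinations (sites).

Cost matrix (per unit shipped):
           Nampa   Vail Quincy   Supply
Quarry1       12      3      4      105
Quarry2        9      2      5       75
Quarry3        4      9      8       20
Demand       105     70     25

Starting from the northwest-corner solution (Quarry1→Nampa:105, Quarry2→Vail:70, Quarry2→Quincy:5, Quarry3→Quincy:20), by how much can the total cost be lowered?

Current plan cost = 105·12 + 70·2 + 5·5 + 20·8 = 1585.
Optimal plan:
  Quarry1 to Nampa: 10 truckloads
  Quarry1 to Vail: 70 truckloads
  Quarry1 to Quincy: 25 truckloads
  Quarry2 to Nampa: 75 truckloads
  Quarry3 to Nampa: 20 truckloads
Optimal cost = 1185.
Saving = 1585 − 1185 = 400.

400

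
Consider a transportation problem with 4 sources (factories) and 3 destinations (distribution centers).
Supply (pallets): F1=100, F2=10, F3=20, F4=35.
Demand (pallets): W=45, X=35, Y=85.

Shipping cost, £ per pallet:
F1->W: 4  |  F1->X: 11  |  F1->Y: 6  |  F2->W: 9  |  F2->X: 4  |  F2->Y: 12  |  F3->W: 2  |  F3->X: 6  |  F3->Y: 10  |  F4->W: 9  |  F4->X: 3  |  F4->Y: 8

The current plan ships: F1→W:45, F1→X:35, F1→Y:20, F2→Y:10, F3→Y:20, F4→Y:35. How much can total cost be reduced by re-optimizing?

Current plan cost = 45·4 + 35·11 + 20·6 + 10·12 + 20·10 + 35·8 = £1285.
Optimal plan:
  F1→W: 25 pallets
  F1→Y: 75 pallets
  F2→X: 10 pallets
  F3→W: 20 pallets
  F4→X: 25 pallets
  F4→Y: 10 pallets
Optimal cost = £785.
Saving = 1285 − 785 = £500.

500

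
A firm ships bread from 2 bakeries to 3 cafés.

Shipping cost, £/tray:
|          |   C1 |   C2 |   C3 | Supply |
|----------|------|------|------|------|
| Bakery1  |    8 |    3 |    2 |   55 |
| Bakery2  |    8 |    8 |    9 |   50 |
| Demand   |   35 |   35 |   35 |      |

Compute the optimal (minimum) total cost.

Optimal allocation:
  Bakery1–C2: 20 × £3 = £60
  Bakery1–C3: 35 × £2 = £70
  Bakery2–C1: 35 × £8 = £280
  Bakery2–C2: 15 × £8 = £120
Total = 60 + 70 + 280 + 120 = £530.
(Supply check: Bakery1 ships 55; Bakery2 ships 50.)

530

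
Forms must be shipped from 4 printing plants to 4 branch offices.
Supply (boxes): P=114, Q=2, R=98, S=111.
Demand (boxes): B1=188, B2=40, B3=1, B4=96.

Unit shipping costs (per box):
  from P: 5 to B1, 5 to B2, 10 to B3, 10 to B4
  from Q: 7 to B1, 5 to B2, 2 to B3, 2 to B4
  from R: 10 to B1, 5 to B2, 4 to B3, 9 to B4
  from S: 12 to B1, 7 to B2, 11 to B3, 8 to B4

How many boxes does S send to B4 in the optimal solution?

The minimum-cost plan:
  P->B1: 114 × 5 = 570
  Q->B4: 2 × 2 = 4
  R->B1: 74 × 10 = 740
  R->B2: 23 × 5 = 115
  R->B3: 1 × 4 = 4
  S->B2: 17 × 7 = 119
  S->B4: 94 × 8 = 752
Total cost = 2304.
So S→B4 carries 94 boxes.

94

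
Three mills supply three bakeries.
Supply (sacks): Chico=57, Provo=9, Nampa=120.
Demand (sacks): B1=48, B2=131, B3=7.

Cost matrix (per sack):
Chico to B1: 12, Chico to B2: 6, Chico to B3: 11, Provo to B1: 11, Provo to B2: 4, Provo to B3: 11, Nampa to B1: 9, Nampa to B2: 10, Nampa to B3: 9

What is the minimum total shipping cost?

1523

Optimal allocation:
  Chico to B2: 57 × 6 = 342
  Provo to B2: 9 × 4 = 36
  Nampa to B1: 48 × 9 = 432
  Nampa to B2: 65 × 10 = 650
  Nampa to B3: 7 × 9 = 63
Total = 342 + 36 + 432 + 650 + 63 = 1523.
(Supply check: Chico ships 57; Provo ships 9; Nampa ships 120.)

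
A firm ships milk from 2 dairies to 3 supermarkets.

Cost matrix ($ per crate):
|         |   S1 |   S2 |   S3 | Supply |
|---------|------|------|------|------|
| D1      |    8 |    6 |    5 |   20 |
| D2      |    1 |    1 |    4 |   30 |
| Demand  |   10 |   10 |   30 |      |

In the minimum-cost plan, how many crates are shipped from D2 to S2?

Solving gives:
  D1->S3: 20 × $5 = $100
  D2->S1: 10 × $1 = $10
  D2->S2: 10 × $1 = $10
  D2->S3: 10 × $4 = $40
Total cost = $160.
So D2→S2 carries 10 crates.

10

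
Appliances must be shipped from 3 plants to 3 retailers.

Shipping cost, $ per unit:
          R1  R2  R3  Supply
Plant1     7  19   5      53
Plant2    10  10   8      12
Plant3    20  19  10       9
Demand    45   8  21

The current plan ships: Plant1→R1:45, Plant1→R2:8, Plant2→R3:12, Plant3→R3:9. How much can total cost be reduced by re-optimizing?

Current plan cost = 45·7 + 8·19 + 12·8 + 9·10 = $653.
Optimal plan:
  Plant1->R1: 41 units
  Plant1->R3: 12 units
  Plant2->R1: 4 units
  Plant2->R2: 8 units
  Plant3->R3: 9 units
Optimal cost = $557.
Saving = 653 − 557 = $96.

96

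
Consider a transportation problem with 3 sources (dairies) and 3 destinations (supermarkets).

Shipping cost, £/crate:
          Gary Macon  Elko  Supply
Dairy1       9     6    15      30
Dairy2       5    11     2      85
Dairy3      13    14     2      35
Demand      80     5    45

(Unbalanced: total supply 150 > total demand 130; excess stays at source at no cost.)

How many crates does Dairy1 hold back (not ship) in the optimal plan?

20

An optimal plan:
  Dairy1→Gary: 5 × £9 = £45
  Dairy1→Macon: 5 × £6 = £30
  Dairy2→Gary: 75 × £5 = £375
  Dairy2→Elko: 10 × £2 = £20
  Dairy3→Elko: 35 × £2 = £70
Total cost = £540.
Dairy1 ships 10 of its 30, leaving 20.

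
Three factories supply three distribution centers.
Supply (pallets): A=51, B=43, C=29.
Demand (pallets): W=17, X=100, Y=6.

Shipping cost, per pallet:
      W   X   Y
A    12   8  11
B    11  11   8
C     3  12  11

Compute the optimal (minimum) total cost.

An optimal shipping plan:
  A→X: 51 pallets
  B→X: 37 pallets
  B→Y: 6 pallets
  C→W: 17 pallets
  C→X: 12 pallets
Total cost = 1058.

1058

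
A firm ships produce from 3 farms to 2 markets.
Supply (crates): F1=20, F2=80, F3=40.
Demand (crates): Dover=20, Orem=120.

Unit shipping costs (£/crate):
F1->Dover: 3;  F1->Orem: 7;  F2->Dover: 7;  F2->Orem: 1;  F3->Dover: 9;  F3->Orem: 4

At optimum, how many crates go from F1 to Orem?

0

Optimal shipments:
  F1–Dover: 20 × £3 = £60
  F2–Orem: 80 × £1 = £80
  F3–Orem: 40 × £4 = £160
Total cost = £300.
The route F1→Orem is not used.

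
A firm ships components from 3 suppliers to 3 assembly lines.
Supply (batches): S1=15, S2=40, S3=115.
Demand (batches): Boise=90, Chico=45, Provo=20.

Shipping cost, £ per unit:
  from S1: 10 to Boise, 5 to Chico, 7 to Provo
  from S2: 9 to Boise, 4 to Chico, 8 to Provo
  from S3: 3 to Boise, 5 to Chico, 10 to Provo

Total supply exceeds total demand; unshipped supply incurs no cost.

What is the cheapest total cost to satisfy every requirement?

Optimal allocation:
  S1->Provo: 15 × £7 = £105
  S2->Chico: 35 × £4 = £140
  S2->Provo: 5 × £8 = £40
  S3->Boise: 90 × £3 = £270
  S3->Chico: 10 × £5 = £50
Total = 105 + 140 + 40 + 270 + 50 = £605.

605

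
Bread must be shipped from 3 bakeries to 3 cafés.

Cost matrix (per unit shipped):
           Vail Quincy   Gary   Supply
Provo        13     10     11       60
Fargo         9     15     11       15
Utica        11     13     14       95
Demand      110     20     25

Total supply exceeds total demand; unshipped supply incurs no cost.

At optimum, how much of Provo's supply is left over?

15

Minimum-cost shipments:
  Provo->Quincy: 20 × 10 = 200
  Provo->Gary: 25 × 11 = 275
  Fargo->Vail: 15 × 9 = 135
  Utica->Vail: 95 × 11 = 1045
Total cost = 1655.
Provo ships 45 of its 60, leaving 15.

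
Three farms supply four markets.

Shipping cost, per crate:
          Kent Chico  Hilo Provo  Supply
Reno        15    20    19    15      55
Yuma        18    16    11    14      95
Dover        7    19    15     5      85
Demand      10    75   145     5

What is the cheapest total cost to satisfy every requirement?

An optimal shipping plan:
  Reno->Chico: 55 crates
  Yuma->Hilo: 95 crates
  Dover->Kent: 10 crates
  Dover->Chico: 20 crates
  Dover->Hilo: 50 crates
  Dover->Provo: 5 crates
Total cost = 3370.
(Supply check: Reno ships 55; Yuma ships 95; Dover ships 85.)

3370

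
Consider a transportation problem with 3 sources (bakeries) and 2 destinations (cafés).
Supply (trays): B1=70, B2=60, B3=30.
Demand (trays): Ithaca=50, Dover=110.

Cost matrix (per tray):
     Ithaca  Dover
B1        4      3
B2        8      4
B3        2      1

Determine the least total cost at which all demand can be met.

530

Optimal allocation:
  B1 to Ithaca: 50 × 4 = 200
  B1 to Dover: 20 × 3 = 60
  B2 to Dover: 60 × 4 = 240
  B3 to Dover: 30 × 1 = 30
Total = 200 + 60 + 240 + 30 = 530.
(Supply check: B1 ships 70; B2 ships 60; B3 ships 30.)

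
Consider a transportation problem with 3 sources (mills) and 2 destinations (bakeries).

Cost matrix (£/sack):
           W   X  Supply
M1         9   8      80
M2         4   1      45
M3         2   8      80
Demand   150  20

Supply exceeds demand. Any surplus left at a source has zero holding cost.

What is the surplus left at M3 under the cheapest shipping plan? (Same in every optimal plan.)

Minimum-cost shipments:
  M1–W: 45 × £9 = £405
  M2–W: 25 × £4 = £100
  M2–X: 20 × £1 = £20
  M3–W: 80 × £2 = £160
Total cost = £685.
M3 ships 80 of its 80, leaving 0.

0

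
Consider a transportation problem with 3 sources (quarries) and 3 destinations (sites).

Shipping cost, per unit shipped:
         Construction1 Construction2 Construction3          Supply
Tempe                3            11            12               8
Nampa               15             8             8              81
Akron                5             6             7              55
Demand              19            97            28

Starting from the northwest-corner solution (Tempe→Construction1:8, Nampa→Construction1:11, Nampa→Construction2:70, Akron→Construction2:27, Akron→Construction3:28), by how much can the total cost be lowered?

Current plan cost = 8·3 + 11·15 + 70·8 + 27·6 + 28·7 = 1107.
Optimal plan:
  Tempe->Construction1: 8 × 3 = 24
  Nampa->Construction2: 53 × 8 = 424
  Nampa->Construction3: 28 × 8 = 224
  Akron->Construction1: 11 × 5 = 55
  Akron->Construction2: 44 × 6 = 264
Optimal cost = 991.
Saving = 1107 − 991 = 116.

116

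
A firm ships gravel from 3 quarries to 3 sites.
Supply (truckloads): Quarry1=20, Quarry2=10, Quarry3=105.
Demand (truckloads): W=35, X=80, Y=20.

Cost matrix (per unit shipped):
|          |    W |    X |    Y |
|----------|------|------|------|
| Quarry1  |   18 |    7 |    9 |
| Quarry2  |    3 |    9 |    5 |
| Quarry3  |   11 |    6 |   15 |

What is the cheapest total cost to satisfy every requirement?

965

An optimal shipping plan:
  Quarry1→Y: 20 truckloads
  Quarry2→W: 10 truckloads
  Quarry3→W: 25 truckloads
  Quarry3→X: 80 truckloads
Total cost = 965.
(Supply check: Quarry1 ships 20; Quarry2 ships 10; Quarry3 ships 105.)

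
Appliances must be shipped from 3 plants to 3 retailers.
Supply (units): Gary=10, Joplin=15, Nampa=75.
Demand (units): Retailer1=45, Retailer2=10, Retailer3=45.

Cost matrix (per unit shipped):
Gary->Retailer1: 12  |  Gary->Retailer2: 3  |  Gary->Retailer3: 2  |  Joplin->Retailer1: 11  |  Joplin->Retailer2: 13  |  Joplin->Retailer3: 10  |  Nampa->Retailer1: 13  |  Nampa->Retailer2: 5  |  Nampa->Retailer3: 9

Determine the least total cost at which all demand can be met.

A cheapest plan:
  Gary to Retailer3: 10 units
  Joplin to Retailer1: 15 units
  Nampa to Retailer1: 30 units
  Nampa to Retailer2: 10 units
  Nampa to Retailer3: 35 units
Total cost = 940.

940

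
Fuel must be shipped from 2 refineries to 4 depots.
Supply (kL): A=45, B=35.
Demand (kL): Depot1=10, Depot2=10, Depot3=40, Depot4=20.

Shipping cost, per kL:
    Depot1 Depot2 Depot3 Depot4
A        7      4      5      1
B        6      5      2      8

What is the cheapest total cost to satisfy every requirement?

225

One minimum-cost allocation:
  A to Depot1: 10 × 7 = 70
  A to Depot2: 10 × 4 = 40
  A to Depot3: 5 × 5 = 25
  A to Depot4: 20 × 1 = 20
  B to Depot3: 35 × 2 = 70
Total = 70 + 40 + 25 + 20 + 70 = 225.
(Supply check: A ships 45; B ships 35.)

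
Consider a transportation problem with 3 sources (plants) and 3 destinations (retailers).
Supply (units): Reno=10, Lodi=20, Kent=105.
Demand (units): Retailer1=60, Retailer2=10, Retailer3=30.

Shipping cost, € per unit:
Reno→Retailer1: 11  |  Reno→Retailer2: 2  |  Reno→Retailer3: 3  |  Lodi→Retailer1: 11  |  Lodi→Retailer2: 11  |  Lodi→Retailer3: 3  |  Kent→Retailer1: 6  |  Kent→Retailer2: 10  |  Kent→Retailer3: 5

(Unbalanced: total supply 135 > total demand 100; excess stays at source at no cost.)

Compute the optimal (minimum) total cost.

490

Optimal allocation:
  Reno–Retailer2: 10 × €2 = €20
  Lodi–Retailer3: 20 × €3 = €60
  Kent–Retailer1: 60 × €6 = €360
  Kent–Retailer3: 10 × €5 = €50
Total = 20 + 60 + 360 + 50 = €490.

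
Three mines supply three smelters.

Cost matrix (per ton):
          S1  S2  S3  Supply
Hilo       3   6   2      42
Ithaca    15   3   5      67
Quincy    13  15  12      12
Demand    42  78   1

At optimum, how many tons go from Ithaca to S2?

67

Solving gives:
  Hilo–S1: 41 tons
  Hilo–S3: 1 tons
  Ithaca–S2: 67 tons
  Quincy–S1: 1 tons
  Quincy–S2: 11 tons
Total cost = 504.
So Ithaca→S2 carries 67 tons.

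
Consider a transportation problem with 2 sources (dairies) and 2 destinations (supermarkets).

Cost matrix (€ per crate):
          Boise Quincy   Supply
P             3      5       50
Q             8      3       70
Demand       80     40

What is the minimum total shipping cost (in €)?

One minimum-cost allocation:
  P→Boise: 50 × €3 = €150
  Q→Boise: 30 × €8 = €240
  Q→Quincy: 40 × €3 = €120
Total = 150 + 240 + 120 = €510.

510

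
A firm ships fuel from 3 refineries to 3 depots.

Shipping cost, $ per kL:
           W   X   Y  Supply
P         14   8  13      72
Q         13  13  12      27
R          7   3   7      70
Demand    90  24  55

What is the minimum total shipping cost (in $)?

An optimal shipping plan:
  P→X: 24 × $8 = $192
  P→Y: 48 × $13 = $624
  Q→W: 20 × $13 = $260
  Q→Y: 7 × $12 = $84
  R→W: 70 × $7 = $490
Total = 192 + 624 + 260 + 84 + 490 = $1650.
(Supply check: P ships 72; Q ships 27; R ships 70.)

1650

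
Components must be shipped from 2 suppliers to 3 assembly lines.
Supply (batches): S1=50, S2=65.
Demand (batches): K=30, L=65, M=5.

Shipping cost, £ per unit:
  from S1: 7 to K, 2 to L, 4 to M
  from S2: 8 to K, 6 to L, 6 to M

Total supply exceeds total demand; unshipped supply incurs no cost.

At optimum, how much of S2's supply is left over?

Minimum-cost shipments:
  S1->L: 50 × £2 = £100
  S2->K: 30 × £8 = £240
  S2->L: 15 × £6 = £90
  S2->M: 5 × £6 = £30
Total cost = £460.
S2 ships 50 of its 65, leaving 15.

15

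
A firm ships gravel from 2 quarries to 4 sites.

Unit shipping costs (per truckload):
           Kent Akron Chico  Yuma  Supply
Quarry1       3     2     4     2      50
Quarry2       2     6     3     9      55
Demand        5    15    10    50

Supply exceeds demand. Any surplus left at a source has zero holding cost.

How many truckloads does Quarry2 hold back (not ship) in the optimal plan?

Minimum-cost shipments:
  Quarry1 to Yuma: 50 × 2 = 100
  Quarry2 to Kent: 5 × 2 = 10
  Quarry2 to Akron: 15 × 6 = 90
  Quarry2 to Chico: 10 × 3 = 30
Total cost = 230.
Quarry2 ships 30 of its 55, leaving 25.

25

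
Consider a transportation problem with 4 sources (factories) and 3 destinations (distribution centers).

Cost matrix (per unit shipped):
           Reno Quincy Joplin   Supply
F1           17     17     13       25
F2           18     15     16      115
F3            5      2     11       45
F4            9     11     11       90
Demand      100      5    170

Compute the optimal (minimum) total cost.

3245

A cheapest plan:
  F1→Joplin: 25 pallets
  F2→Joplin: 115 pallets
  F3→Reno: 40 pallets
  F3→Quincy: 5 pallets
  F4→Reno: 60 pallets
  F4→Joplin: 30 pallets
Total cost = 3245.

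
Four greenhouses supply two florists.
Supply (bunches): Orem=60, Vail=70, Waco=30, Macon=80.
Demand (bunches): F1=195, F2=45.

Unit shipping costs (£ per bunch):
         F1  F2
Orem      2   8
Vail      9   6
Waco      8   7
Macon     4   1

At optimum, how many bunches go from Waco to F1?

30

Optimal shipments:
  Orem–F1: 60 × £2 = £120
  Vail–F1: 70 × £9 = £630
  Waco–F1: 30 × £8 = £240
  Macon–F1: 35 × £4 = £140
  Macon–F2: 45 × £1 = £45
Total cost = £1175.
So Waco→F1 carries 30 bunches.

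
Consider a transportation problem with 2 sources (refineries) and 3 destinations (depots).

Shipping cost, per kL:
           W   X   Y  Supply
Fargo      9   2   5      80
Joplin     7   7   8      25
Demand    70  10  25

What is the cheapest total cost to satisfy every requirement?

725

An optimal shipping plan:
  Fargo to W: 45 × 9 = 405
  Fargo to X: 10 × 2 = 20
  Fargo to Y: 25 × 5 = 125
  Joplin to W: 25 × 7 = 175
Total = 405 + 20 + 125 + 175 = 725.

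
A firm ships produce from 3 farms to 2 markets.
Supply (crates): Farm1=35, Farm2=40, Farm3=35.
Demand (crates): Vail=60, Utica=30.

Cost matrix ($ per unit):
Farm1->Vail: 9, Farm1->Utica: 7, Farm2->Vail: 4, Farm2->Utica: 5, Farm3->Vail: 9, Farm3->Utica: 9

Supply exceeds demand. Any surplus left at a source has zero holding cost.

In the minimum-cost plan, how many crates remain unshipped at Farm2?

An optimal plan:
  Farm1->Utica: 30 crates
  Farm2->Vail: 40 crates
  Farm3->Vail: 20 crates
Total cost = $550.
Farm2 ships 40 of its 40, leaving 0.

0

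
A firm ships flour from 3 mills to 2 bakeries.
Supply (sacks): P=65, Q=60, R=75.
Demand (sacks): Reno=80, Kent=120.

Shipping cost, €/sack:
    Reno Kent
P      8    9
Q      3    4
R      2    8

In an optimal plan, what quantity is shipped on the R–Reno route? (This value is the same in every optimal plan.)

75

Optimal shipments:
  P→Reno: 5 sacks
  P→Kent: 60 sacks
  Q→Kent: 60 sacks
  R→Reno: 75 sacks
Total cost = €970.
So R→Reno carries 75 sacks.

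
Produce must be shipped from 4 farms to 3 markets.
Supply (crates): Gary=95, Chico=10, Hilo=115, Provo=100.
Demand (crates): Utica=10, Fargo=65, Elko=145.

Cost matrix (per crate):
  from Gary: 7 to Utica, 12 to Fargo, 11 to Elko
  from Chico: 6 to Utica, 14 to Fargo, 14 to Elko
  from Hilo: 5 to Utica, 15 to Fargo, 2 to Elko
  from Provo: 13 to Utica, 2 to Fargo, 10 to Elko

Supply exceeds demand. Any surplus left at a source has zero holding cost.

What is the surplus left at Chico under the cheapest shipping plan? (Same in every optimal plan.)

0

An optimal plan:
  Chico to Utica: 10 × 6 = 60
  Hilo to Elko: 115 × 2 = 230
  Provo to Fargo: 65 × 2 = 130
  Provo to Elko: 30 × 10 = 300
Total cost = 720.
Chico ships 10 of its 10, leaving 0.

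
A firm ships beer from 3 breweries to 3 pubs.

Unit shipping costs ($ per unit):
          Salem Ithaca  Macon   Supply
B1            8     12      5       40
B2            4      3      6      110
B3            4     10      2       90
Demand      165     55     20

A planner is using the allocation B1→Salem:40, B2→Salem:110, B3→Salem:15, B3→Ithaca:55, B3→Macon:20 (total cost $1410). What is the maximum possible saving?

405

Current plan cost = 40·8 + 110·4 + 15·4 + 55·10 + 20·2 = $1410.
Optimal plan:
  B1->Salem: 20 × $8 = $160
  B1->Macon: 20 × $5 = $100
  B2->Salem: 55 × $4 = $220
  B2->Ithaca: 55 × $3 = $165
  B3->Salem: 90 × $4 = $360
Optimal cost = $1005.
Saving = 1410 − 1005 = $405.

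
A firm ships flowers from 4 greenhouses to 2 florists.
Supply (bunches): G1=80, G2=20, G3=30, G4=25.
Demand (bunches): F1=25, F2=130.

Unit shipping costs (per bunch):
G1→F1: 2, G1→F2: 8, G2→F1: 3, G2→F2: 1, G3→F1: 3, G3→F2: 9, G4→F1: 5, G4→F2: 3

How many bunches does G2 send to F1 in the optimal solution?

Optimal shipments:
  G1 to F1: 25 × 2 = 50
  G1 to F2: 55 × 8 = 440
  G2 to F2: 20 × 1 = 20
  G3 to F2: 30 × 9 = 270
  G4 to F2: 25 × 3 = 75
Total cost = 855.
The route G2→F1 is not used.

0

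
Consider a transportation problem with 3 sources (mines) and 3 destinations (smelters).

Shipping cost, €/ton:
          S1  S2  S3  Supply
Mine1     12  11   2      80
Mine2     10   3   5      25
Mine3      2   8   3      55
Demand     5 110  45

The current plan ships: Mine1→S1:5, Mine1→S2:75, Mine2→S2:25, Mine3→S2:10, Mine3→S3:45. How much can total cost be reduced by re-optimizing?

215

Current plan cost = 5·12 + 75·11 + 25·3 + 10·8 + 45·3 = €1175.
Optimal plan:
  Mine1 to S2: 35 × €11 = €385
  Mine1 to S3: 45 × €2 = €90
  Mine2 to S2: 25 × €3 = €75
  Mine3 to S1: 5 × €2 = €10
  Mine3 to S2: 50 × €8 = €400
Optimal cost = €960.
Saving = 1175 − 960 = €215.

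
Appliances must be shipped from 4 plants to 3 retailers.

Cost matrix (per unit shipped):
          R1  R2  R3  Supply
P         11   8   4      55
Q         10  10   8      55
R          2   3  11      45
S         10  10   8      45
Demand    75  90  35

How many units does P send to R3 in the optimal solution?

The minimum-cost plan:
  P–R2: 20 units
  P–R3: 35 units
  Q–R1: 30 units
  Q–R2: 25 units
  R–R1: 45 units
  S–R2: 45 units
Total cost = 1390.
So P→R3 carries 35 units.

35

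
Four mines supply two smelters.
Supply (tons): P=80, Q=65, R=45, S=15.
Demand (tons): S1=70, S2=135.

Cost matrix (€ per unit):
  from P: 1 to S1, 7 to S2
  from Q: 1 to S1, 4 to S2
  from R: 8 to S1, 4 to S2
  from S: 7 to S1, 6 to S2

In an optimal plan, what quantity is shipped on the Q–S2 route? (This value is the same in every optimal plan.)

Optimal shipments:
  P->S1: 70 tons
  P->S2: 10 tons
  Q->S2: 65 tons
  R->S2: 45 tons
  S->S2: 15 tons
Total cost = €670.
So Q→S2 carries 65 tons.

65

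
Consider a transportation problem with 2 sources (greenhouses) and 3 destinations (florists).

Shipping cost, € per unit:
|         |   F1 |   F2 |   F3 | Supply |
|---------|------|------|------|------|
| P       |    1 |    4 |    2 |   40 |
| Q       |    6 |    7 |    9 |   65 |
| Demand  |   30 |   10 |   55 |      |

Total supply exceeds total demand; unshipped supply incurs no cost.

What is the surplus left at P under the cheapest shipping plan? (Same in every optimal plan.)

An optimal plan:
  P->F3: 40 × €2 = €80
  Q->F1: 30 × €6 = €180
  Q->F2: 10 × €7 = €70
  Q->F3: 15 × €9 = €135
Total cost = €465.
P ships 40 of its 40, leaving 0.

0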